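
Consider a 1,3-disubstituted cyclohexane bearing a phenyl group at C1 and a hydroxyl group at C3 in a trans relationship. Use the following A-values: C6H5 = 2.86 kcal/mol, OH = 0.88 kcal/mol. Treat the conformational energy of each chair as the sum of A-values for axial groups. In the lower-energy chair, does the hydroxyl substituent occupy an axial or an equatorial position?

C1 and C3 have the same parity, so for the trans isomer the two substituents are one axial and one equatorial in each chair.
Chair I (phenyl axial, hydroxyl equatorial): E = 2.86 kcal/mol.
Chair II (phenyl equatorial, hydroxyl axial): E = 0.88 kcal/mol.
Chair II is the more stable (lower-energy) conformer, and in that chair the hydroxyl group is axial.

axial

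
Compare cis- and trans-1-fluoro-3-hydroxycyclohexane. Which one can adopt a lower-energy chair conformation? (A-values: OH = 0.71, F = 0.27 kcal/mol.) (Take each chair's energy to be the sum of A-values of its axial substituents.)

At 1,3 positions (parity same): cis → (e,e or a,a); trans → (a,e or e,a).
Best chair for cis: E = 0.00 kcal/mol; best chair for trans: E = 0.27 kcal/mol.
The cis isomer is lower by 0.27 kcal/mol.

cis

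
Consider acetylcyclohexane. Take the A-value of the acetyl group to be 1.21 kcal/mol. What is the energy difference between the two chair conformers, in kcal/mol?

1.21 kcal/mol

A monosubstituted cyclohexane has one chair with the acetyl group axial (E = A = 1.21 kcal/mol) and one with it equatorial (E = 0).
ΔE = 1.21 − 0 = 1.21 kcal/mol.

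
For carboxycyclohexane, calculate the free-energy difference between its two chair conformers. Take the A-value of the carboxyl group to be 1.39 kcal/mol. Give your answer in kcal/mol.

1.39 kcal/mol

A monosubstituted cyclohexane has one chair with the carboxyl group axial (E = A = 1.39 kcal/mol) and one with it equatorial (E = 0).
ΔE = 1.39 − 0 = 1.39 kcal/mol.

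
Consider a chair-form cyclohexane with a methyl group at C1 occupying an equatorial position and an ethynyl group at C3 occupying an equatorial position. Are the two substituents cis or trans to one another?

C1 and C3 have the same parity, so their axial bonds point in the same direction.
With same-parity carbons, two substituents on the same face are both axial or both equatorial; opposite faces give one of each.
Here the groups are equatorial/equatorial → same face → cis.

cis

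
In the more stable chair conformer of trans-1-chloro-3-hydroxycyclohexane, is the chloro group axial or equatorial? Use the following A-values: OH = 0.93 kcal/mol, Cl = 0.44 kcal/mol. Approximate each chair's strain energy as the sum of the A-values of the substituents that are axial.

C1 and C3 have the same parity, so for the trans isomer the two substituents are one axial and one equatorial in each chair.
Chair I (hydroxyl axial, chloro equatorial): E = 0.93 kcal/mol.
Chair II (hydroxyl equatorial, chloro axial): E = 0.44 kcal/mol.
Chair II is the more stable (lower-energy) conformer, and in that chair the chloro group is axial.

axial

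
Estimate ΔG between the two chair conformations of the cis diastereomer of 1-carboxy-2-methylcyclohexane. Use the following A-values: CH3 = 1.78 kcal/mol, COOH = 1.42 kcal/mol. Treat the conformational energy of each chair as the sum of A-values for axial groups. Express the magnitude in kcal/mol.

0.36 kcal/mol

C1 and C2 have opposite parity, so for the cis isomer the two substituents are one axial and one equatorial in each chair.
Chair I (methyl axial, carboxyl equatorial): E = 1.78 kcal/mol.
Chair II (methyl equatorial, carboxyl axial): E = 1.42 kcal/mol.
ΔE = 1.78 − 1.42 = 0.36 kcal/mol; chair II is more stable.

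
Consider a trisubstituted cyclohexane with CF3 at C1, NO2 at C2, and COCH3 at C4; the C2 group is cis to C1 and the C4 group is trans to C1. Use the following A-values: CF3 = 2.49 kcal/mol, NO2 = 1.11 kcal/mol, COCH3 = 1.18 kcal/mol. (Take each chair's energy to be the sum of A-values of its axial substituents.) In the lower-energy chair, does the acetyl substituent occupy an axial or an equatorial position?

equatorial

Chair I (trifluoromethyl axial, nitro equatorial, acetyl axial): E = 3.67 kcal/mol.
Chair II (trifluoromethyl equatorial, nitro axial, acetyl equatorial): E = 1.11 kcal/mol.
Chair II is the more stable (lower-energy) conformer, and in that chair the acetyl group is equatorial.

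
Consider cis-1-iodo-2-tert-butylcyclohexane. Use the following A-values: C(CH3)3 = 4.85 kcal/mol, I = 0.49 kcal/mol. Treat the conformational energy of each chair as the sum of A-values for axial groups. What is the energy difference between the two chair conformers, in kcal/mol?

4.36 kcal/mol

C1 and C2 have opposite parity, so for the cis isomer the two substituents are one axial and one equatorial in each chair.
Chair I (tert-butyl axial, iodo equatorial): E = 4.85 kcal/mol.
Chair II (tert-butyl equatorial, iodo axial): E = 0.49 kcal/mol.
ΔE = 4.85 − 0.49 = 4.36 kcal/mol; chair II is more stable.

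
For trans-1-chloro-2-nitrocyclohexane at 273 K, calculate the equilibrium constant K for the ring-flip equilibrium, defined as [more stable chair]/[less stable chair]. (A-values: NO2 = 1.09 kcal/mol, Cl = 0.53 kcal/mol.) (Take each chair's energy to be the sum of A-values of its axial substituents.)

C1 and C2 have opposite parity, so for the trans isomer the two substituents are e,e in one chair and a,a in the other.
Chair I (nitro axial, chloro axial): E = 1.62 kcal/mol; chair II (nitro equatorial, chloro equatorial): E = 0.00 kcal/mol.
ΔG = 1.62 kcal/mol between the two chairs.
K = exp(ΔG/RT) with R = 1.987×10⁻³ kcal mol⁻¹ K⁻¹ and T = 273 K gives K ≈ 19.8.

K ≈ 19.8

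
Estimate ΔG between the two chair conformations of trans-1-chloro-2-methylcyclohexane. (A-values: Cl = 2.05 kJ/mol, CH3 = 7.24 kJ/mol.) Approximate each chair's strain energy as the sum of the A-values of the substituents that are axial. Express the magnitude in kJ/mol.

C1 and C2 have opposite parity, so for the trans isomer the two substituents are e,e in one chair and a,a in the other.
Chair I (chloro axial, methyl axial): E = 9.29 kJ/mol.
Chair II (chloro equatorial, methyl equatorial): E = 0.00 kJ/mol.
ΔE = 9.29 − 0.00 = 9.29 kJ/mol; chair II is more stable.

9.29 kJ/mol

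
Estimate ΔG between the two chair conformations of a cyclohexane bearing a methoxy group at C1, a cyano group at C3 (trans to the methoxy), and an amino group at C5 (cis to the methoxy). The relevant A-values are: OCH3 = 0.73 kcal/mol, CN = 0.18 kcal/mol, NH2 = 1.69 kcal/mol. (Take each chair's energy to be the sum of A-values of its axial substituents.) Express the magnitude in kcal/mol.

Chair I (methoxy axial, cyano equatorial, amino axial): E = 2.42 kcal/mol.
Chair II (methoxy equatorial, cyano axial, amino equatorial): E = 0.18 kcal/mol.
ΔE = 2.42 − 0.18 = 2.24 kcal/mol; chair II is more stable.

2.24 kcal/mol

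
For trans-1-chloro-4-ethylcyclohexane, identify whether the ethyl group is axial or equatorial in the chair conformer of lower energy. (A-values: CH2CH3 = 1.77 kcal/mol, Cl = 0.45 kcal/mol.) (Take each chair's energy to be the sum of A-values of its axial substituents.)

C1 and C4 have opposite parity, so for the trans isomer the two substituents are e,e in one chair and a,a in the other.
Chair I (ethyl axial, chloro axial): E = 2.22 kcal/mol.
Chair II (ethyl equatorial, chloro equatorial): E = 0.00 kcal/mol.
Chair II is the more stable (lower-energy) conformer, and in that chair the ethyl group is equatorial.

equatorial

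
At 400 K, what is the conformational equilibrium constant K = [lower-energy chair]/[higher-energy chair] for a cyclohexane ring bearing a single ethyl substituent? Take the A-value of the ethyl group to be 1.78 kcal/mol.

One chair has the ethyl group axial (E = 1.78 kcal/mol) and the other has it equatorial (E = 0).
ΔG = 1.78 kcal/mol between the two chairs.
K = exp(ΔG/RT) with R = 1.987×10⁻³ kcal mol⁻¹ K⁻¹ and T = 400 K gives K ≈ 9.39.

K ≈ 9.39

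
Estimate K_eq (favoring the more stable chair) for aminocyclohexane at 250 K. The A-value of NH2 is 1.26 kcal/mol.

K ≈ 12.6

One chair has the amino group axial (E = 1.26 kcal/mol) and the other has it equatorial (E = 0).
ΔG = 1.26 kcal/mol between the two chairs.
K = exp(ΔG/RT) with R = 1.987×10⁻³ kcal mol⁻¹ K⁻¹ and T = 250 K gives K ≈ 12.6.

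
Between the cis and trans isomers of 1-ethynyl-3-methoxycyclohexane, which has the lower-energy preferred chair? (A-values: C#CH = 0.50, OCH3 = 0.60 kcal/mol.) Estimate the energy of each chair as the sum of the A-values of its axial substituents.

cis

At 1,3 positions (parity same): cis → (e,e or a,a); trans → (a,e or e,a).
Best chair for cis: E = 0.00 kcal/mol; best chair for trans: E = 0.50 kcal/mol.
The cis isomer is lower by 0.50 kcal/mol.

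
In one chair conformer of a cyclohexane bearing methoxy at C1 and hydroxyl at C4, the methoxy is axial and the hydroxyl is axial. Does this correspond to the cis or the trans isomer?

C1 and C4 have opposite parity, so their axial bonds point in opposite directions.
With opposite-parity carbons, two substituents on the same face are one axial and one equatorial; opposite faces give both axial or both equatorial.
Here the groups are axial/axial → opposite face → trans.

trans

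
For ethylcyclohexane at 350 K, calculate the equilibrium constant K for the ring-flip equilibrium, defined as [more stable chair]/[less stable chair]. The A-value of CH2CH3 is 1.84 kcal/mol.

K ≈ 14.1

One chair has the ethyl group axial (E = 1.84 kcal/mol) and the other has it equatorial (E = 0).
ΔG = 1.84 kcal/mol between the two chairs.
K = exp(ΔG/RT) with R = 1.987×10⁻³ kcal mol⁻¹ K⁻¹ and T = 350 K gives K ≈ 14.1.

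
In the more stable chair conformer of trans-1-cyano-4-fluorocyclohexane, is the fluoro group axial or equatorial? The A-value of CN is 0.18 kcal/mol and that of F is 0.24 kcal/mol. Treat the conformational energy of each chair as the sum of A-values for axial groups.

C1 and C4 have opposite parity, so for the trans isomer the two substituents are e,e in one chair and a,a in the other.
Chair I (cyano axial, fluoro axial): E = 0.42 kcal/mol.
Chair II (cyano equatorial, fluoro equatorial): E = 0.00 kcal/mol.
Chair II is the more stable (lower-energy) conformer, and in that chair the fluoro group is equatorial.

equatorial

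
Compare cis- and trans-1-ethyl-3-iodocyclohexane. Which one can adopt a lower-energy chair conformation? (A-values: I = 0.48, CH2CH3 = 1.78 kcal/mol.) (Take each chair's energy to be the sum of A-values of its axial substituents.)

At 1,3 positions (parity same): cis → (e,e or a,a); trans → (a,e or e,a).
Best chair for cis: E = 0.00 kcal/mol; best chair for trans: E = 0.48 kcal/mol.
The cis isomer is lower by 0.48 kcal/mol.

cis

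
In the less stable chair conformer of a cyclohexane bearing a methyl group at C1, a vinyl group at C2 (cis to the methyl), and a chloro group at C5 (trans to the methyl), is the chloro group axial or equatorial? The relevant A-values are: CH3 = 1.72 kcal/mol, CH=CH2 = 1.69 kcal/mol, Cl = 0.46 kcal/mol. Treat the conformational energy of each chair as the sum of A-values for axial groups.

Chair I (methyl axial, vinyl equatorial, chloro equatorial): E = 1.72 kcal/mol.
Chair II (methyl equatorial, vinyl axial, chloro axial): E = 2.15 kcal/mol.
Chair II is the less stable (higher-energy) conformer, and in that chair the chloro group is axial.

axial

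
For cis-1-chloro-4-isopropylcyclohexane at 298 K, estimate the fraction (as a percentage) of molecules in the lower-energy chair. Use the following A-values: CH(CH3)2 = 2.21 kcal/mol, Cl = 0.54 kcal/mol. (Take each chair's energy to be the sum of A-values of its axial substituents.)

C1 and C4 have opposite parity, so for the cis isomer the two substituents are one axial and one equatorial in each chair.
Chair I (isopropyl axial, chloro equatorial): E = 2.21 kcal/mol; chair II (isopropyl equatorial, chloro axial): E = 0.54 kcal/mol.
ΔG = 1.67 kcal/mol between the two chairs.
K = exp(ΔG/RT) with R = 1.987×10⁻³ kcal mol⁻¹ K⁻¹ and T = 298 K gives K ≈ 16.8.
Fraction in the lower-energy chair = K/(K+1) = 94.4%.

94.4%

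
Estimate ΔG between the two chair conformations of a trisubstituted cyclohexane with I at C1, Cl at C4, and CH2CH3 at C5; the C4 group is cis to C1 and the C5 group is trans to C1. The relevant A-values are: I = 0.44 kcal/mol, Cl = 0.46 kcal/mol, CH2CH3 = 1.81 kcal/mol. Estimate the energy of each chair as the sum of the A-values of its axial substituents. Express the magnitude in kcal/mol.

Chair I (iodo axial, chloro equatorial, ethyl equatorial): E = 0.44 kcal/mol.
Chair II (iodo equatorial, chloro axial, ethyl axial): E = 2.27 kcal/mol.
ΔE = 2.27 − 0.44 = 1.83 kcal/mol; chair I is more stable.

1.83 kcal/mol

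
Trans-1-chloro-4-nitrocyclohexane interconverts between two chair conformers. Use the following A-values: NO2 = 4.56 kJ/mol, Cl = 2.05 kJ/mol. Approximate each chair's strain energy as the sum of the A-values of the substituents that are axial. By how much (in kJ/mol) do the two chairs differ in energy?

6.61 kJ/mol

C1 and C4 have opposite parity, so for the trans isomer the two substituents are e,e in one chair and a,a in the other.
Chair I (nitro axial, chloro axial): E = 6.61 kJ/mol.
Chair II (nitro equatorial, chloro equatorial): E = 0.00 kJ/mol.
ΔE = 6.61 − 0.00 = 6.61 kJ/mol; chair II is more stable.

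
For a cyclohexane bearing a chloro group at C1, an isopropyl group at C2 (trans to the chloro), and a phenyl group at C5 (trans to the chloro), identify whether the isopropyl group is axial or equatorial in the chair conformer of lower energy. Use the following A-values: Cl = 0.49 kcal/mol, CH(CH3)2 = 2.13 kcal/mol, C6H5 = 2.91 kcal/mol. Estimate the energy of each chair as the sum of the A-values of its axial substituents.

Chair I (chloro axial, isopropyl axial, phenyl equatorial): E = 2.62 kcal/mol.
Chair II (chloro equatorial, isopropyl equatorial, phenyl axial): E = 2.91 kcal/mol.
Chair I is the more stable (lower-energy) conformer, and in that chair the isopropyl group is axial.

axial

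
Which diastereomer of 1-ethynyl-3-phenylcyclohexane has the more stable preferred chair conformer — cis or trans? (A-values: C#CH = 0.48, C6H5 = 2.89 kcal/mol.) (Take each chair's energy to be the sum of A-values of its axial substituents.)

At 1,3 positions (parity same): cis → (e,e or a,a); trans → (a,e or e,a).
Best chair for cis: E = 0.00 kcal/mol; best chair for trans: E = 0.48 kcal/mol.
The cis isomer is lower by 0.48 kcal/mol.

cis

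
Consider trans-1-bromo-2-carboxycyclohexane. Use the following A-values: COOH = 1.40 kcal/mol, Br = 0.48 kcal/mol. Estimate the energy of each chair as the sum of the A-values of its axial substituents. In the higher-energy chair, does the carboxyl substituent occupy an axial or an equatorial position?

C1 and C2 have opposite parity, so for the trans isomer the two substituents are e,e in one chair and a,a in the other.
Chair I (carboxyl axial, bromo axial): E = 1.88 kcal/mol.
Chair II (carboxyl equatorial, bromo equatorial): E = 0.00 kcal/mol.
Chair I is the less stable (higher-energy) conformer, and in that chair the carboxyl group is axial.

axial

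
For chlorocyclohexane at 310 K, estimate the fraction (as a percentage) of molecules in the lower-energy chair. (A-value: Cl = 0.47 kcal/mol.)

68.2%

One chair has the chloro group axial (E = 0.47 kcal/mol) and the other has it equatorial (E = 0).
ΔG = 0.47 kcal/mol between the two chairs.
K = exp(ΔG/RT) with R = 1.987×10⁻³ kcal mol⁻¹ K⁻¹ and T = 310 K gives K ≈ 2.14.
Fraction in the lower-energy chair = K/(K+1) = 68.2%.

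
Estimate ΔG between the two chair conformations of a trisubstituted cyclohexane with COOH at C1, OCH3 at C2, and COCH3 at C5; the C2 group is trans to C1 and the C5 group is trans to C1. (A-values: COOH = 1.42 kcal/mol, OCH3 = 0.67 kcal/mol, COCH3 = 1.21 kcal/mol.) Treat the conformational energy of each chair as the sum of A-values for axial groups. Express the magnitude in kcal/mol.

Chair I (carboxyl axial, methoxy axial, acetyl equatorial): E = 2.09 kcal/mol.
Chair II (carboxyl equatorial, methoxy equatorial, acetyl axial): E = 1.21 kcal/mol.
ΔE = 2.09 − 1.21 = 0.88 kcal/mol; chair II is more stable.

0.88 kcal/mol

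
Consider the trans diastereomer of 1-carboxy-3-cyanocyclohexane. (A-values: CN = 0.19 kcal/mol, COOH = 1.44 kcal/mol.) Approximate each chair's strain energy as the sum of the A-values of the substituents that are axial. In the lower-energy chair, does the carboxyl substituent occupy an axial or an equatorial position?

equatorial

C1 and C3 have the same parity, so for the trans isomer the two substituents are one axial and one equatorial in each chair.
Chair I (cyano axial, carboxyl equatorial): E = 0.19 kcal/mol.
Chair II (cyano equatorial, carboxyl axial): E = 1.44 kcal/mol.
Chair I is the more stable (lower-energy) conformer, and in that chair the carboxyl group is equatorial.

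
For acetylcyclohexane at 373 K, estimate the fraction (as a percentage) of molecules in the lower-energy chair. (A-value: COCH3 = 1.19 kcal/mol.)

One chair has the acetyl group axial (E = 1.19 kcal/mol) and the other has it equatorial (E = 0).
ΔG = 1.19 kcal/mol between the two chairs.
K = exp(ΔG/RT) with R = 1.987×10⁻³ kcal mol⁻¹ K⁻¹ and T = 373 K gives K ≈ 4.98.
Fraction in the lower-energy chair = K/(K+1) = 83.3%.

83.3%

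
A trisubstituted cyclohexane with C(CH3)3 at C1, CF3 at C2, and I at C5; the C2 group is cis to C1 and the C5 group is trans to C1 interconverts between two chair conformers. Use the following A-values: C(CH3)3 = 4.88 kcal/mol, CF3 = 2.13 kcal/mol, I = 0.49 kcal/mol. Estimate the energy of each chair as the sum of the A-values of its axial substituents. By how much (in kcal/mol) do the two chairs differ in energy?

2.26 kcal/mol

Chair I (tert-butyl axial, trifluoromethyl equatorial, iodo equatorial): E = 4.88 kcal/mol.
Chair II (tert-butyl equatorial, trifluoromethyl axial, iodo axial): E = 2.62 kcal/mol.
ΔE = 4.88 − 2.62 = 2.26 kcal/mol; chair II is more stable.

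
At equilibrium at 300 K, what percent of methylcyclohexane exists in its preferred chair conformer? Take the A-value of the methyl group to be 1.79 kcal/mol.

One chair has the methyl group axial (E = 1.79 kcal/mol) and the other has it equatorial (E = 0).
ΔG = 1.79 kcal/mol between the two chairs.
K = exp(ΔG/RT) with R = 1.987×10⁻³ kcal mol⁻¹ K⁻¹ and T = 300 K gives K ≈ 20.1.
Fraction in the lower-energy chair = K/(K+1) = 95.3%.

95.3%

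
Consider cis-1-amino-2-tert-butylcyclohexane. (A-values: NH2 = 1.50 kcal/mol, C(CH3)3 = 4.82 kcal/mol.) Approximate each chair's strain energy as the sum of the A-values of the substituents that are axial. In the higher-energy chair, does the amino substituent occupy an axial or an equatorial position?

C1 and C2 have opposite parity, so for the cis isomer the two substituents are one axial and one equatorial in each chair.
Chair I (amino axial, tert-butyl equatorial): E = 1.50 kcal/mol.
Chair II (amino equatorial, tert-butyl axial): E = 4.82 kcal/mol.
Chair II is the less stable (higher-energy) conformer, and in that chair the amino group is equatorial.

equatorial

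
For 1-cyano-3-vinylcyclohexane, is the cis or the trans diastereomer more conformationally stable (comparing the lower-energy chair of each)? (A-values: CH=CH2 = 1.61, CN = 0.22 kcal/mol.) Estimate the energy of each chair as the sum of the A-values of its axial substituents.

cis

At 1,3 positions (parity same): cis → (e,e or a,a); trans → (a,e or e,a).
Best chair for cis: E = 0.00 kcal/mol; best chair for trans: E = 0.22 kcal/mol.
The cis isomer is lower by 0.22 kcal/mol.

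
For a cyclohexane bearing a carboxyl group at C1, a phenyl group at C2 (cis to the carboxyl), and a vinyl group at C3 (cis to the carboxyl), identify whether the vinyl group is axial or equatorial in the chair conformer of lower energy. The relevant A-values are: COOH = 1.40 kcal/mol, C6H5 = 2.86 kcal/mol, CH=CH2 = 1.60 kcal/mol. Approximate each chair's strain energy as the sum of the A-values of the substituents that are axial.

equatorial

Chair I (carboxyl axial, phenyl equatorial, vinyl axial): E = 3.00 kcal/mol.
Chair II (carboxyl equatorial, phenyl axial, vinyl equatorial): E = 2.86 kcal/mol.
Chair II is the more stable (lower-energy) conformer, and in that chair the vinyl group is equatorial.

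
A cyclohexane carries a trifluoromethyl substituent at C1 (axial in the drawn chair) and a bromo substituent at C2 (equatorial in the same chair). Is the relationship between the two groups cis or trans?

C1 and C2 have opposite parity, so their axial bonds point in opposite directions.
With opposite-parity carbons, two substituents on the same face are one axial and one equatorial; opposite faces give both axial or both equatorial.
Here the groups are axial/equatorial → same face → cis.

cis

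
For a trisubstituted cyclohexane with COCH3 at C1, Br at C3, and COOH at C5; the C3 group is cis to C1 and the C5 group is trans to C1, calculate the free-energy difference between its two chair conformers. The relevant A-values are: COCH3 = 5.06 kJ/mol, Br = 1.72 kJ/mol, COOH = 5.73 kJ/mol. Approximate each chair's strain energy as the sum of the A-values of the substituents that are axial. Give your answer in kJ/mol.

1.05 kJ/mol

Chair I (acetyl axial, bromo axial, carboxyl equatorial): E = 6.78 kJ/mol.
Chair II (acetyl equatorial, bromo equatorial, carboxyl axial): E = 5.73 kJ/mol.
ΔE = 6.78 − 5.73 = 1.05 kJ/mol; chair II is more stable.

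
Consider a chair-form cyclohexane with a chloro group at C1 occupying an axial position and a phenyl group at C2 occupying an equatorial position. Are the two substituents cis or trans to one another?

cis

C1 and C2 have opposite parity, so their axial bonds point in opposite directions.
With opposite-parity carbons, two substituents on the same face are one axial and one equatorial; opposite faces give both axial or both equatorial.
Here the groups are axial/equatorial → same face → cis.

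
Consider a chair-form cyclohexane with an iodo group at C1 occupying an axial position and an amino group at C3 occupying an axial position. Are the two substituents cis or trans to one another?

C1 and C3 have the same parity, so their axial bonds point in the same direction.
With same-parity carbons, two substituents on the same face are both axial or both equatorial; opposite faces give one of each.
Here the groups are axial/axial → same face → cis.

cis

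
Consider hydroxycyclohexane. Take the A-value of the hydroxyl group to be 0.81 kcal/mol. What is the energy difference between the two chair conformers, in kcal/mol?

A monosubstituted cyclohexane has one chair with the hydroxyl group axial (E = A = 0.81 kcal/mol) and one with it equatorial (E = 0).
ΔE = 0.81 − 0 = 0.81 kcal/mol.

0.81 kcal/mol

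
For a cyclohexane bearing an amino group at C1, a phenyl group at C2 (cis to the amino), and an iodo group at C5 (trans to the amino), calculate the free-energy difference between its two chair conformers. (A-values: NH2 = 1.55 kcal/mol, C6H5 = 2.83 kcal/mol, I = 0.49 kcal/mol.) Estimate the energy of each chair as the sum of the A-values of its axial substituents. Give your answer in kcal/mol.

Chair I (amino axial, phenyl equatorial, iodo equatorial): E = 1.55 kcal/mol.
Chair II (amino equatorial, phenyl axial, iodo axial): E = 3.32 kcal/mol.
ΔE = 3.32 − 1.55 = 1.77 kcal/mol; chair I is more stable.

1.77 kcal/mol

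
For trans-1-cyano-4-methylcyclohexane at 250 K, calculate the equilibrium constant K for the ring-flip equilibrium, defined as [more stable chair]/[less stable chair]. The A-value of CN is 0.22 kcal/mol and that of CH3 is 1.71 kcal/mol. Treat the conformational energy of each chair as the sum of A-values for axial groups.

C1 and C4 have opposite parity, so for the trans isomer the two substituents are e,e in one chair and a,a in the other.
Chair I (cyano axial, methyl axial): E = 1.93 kcal/mol; chair II (cyano equatorial, methyl equatorial): E = 0.00 kcal/mol.
ΔG = 1.93 kcal/mol between the two chairs.
K = exp(ΔG/RT) with R = 1.987×10⁻³ kcal mol⁻¹ K⁻¹ and T = 250 K gives K ≈ 48.7.

K ≈ 48.7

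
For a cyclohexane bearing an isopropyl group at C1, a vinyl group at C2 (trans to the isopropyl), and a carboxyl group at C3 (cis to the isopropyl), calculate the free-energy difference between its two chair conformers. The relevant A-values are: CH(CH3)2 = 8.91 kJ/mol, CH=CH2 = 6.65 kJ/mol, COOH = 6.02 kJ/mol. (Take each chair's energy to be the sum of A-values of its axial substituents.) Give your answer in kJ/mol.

21.58 kJ/mol

Chair I (isopropyl axial, vinyl axial, carboxyl axial): E = 21.58 kJ/mol.
Chair II (isopropyl equatorial, vinyl equatorial, carboxyl equatorial): E = 0.00 kJ/mol.
ΔE = 21.58 − 0.00 = 21.58 kJ/mol; chair II is more stable.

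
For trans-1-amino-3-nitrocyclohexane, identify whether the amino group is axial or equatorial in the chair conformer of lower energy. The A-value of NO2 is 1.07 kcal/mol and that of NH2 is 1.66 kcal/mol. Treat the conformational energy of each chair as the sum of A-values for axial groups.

equatorial

C1 and C3 have the same parity, so for the trans isomer the two substituents are one axial and one equatorial in each chair.
Chair I (nitro axial, amino equatorial): E = 1.07 kcal/mol.
Chair II (nitro equatorial, amino axial): E = 1.66 kcal/mol.
Chair I is the more stable (lower-energy) conformer, and in that chair the amino group is equatorial.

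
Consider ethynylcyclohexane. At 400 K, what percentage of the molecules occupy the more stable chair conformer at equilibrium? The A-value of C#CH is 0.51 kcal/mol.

One chair has the ethynyl group axial (E = 0.51 kcal/mol) and the other has it equatorial (E = 0).
ΔG = 0.51 kcal/mol between the two chairs.
K = exp(ΔG/RT) with R = 1.987×10⁻³ kcal mol⁻¹ K⁻¹ and T = 400 K gives K ≈ 1.9.
Fraction in the lower-energy chair = K/(K+1) = 65.5%.

65.5%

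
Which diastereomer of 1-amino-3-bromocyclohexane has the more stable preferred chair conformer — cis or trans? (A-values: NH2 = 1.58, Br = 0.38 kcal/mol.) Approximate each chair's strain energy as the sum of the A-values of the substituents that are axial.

At 1,3 positions (parity same): cis → (e,e or a,a); trans → (a,e or e,a).
Best chair for cis: E = 0.00 kcal/mol; best chair for trans: E = 0.38 kcal/mol.
The cis isomer is lower by 0.38 kcal/mol.

cis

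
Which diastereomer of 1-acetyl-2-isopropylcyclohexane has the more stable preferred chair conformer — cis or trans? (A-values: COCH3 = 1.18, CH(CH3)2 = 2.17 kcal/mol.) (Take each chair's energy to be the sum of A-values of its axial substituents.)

trans

At 1,2 positions (parity opposite): cis → (a,e or e,a); trans → (e,e or a,a).
Best chair for cis: E = 1.18 kcal/mol; best chair for trans: E = 0.00 kcal/mol.
The trans isomer is lower by 1.18 kcal/mol.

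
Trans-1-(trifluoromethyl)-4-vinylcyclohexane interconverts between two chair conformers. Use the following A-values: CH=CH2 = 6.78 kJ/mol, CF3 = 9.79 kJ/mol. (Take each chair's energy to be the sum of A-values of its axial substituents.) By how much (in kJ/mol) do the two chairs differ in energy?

C1 and C4 have opposite parity, so for the trans isomer the two substituents are e,e in one chair and a,a in the other.
Chair I (vinyl axial, trifluoromethyl axial): E = 16.57 kJ/mol.
Chair II (vinyl equatorial, trifluoromethyl equatorial): E = 0.00 kJ/mol.
ΔE = 16.57 − 0.00 = 16.57 kJ/mol; chair II is more stable.

16.57 kJ/mol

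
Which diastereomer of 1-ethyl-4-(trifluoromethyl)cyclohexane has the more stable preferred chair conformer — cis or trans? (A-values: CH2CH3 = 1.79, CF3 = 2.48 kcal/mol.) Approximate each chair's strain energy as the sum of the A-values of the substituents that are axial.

At 1,4 positions (parity opposite): cis → (a,e or e,a); trans → (e,e or a,a).
Best chair for cis: E = 1.79 kcal/mol; best chair for trans: E = 0.00 kcal/mol.
The trans isomer is lower by 1.79 kcal/mol.

trans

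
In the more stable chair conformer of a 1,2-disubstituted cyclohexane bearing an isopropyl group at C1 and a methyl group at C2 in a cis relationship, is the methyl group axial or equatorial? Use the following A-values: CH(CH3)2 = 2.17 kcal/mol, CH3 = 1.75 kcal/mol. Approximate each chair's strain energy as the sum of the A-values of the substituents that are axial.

axial

C1 and C2 have opposite parity, so for the cis isomer the two substituents are one axial and one equatorial in each chair.
Chair I (isopropyl axial, methyl equatorial): E = 2.17 kcal/mol.
Chair II (isopropyl equatorial, methyl axial): E = 1.75 kcal/mol.
Chair II is the more stable (lower-energy) conformer, and in that chair the methyl group is axial.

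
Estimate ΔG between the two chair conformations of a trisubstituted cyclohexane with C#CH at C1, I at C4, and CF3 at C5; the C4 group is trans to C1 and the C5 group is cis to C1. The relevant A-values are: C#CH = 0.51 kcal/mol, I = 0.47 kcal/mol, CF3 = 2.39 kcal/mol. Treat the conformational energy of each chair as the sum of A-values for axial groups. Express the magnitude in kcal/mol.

Chair I (ethynyl axial, iodo axial, trifluoromethyl axial): E = 3.37 kcal/mol.
Chair II (ethynyl equatorial, iodo equatorial, trifluoromethyl equatorial): E = 0.00 kcal/mol.
ΔE = 3.37 − 0.00 = 3.37 kcal/mol; chair II is more stable.

3.37 kcal/mol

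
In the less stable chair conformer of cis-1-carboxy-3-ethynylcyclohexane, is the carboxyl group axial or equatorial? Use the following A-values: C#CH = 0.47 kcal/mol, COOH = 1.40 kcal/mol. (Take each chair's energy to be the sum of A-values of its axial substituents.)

axial

C1 and C3 have the same parity, so for the cis isomer the two substituents are e,e in one chair and a,a in the other.
Chair I (ethynyl axial, carboxyl axial): E = 1.87 kcal/mol.
Chair II (ethynyl equatorial, carboxyl equatorial): E = 0.00 kcal/mol.
Chair I is the less stable (higher-energy) conformer, and in that chair the carboxyl group is axial.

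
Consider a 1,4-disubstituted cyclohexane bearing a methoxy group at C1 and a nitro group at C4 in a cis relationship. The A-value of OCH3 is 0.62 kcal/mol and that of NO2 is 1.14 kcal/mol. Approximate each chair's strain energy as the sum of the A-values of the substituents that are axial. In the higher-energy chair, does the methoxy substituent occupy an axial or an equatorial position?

equatorial

C1 and C4 have opposite parity, so for the cis isomer the two substituents are one axial and one equatorial in each chair.
Chair I (methoxy axial, nitro equatorial): E = 0.62 kcal/mol.
Chair II (methoxy equatorial, nitro axial): E = 1.14 kcal/mol.
Chair II is the less stable (higher-energy) conformer, and in that chair the methoxy group is equatorial.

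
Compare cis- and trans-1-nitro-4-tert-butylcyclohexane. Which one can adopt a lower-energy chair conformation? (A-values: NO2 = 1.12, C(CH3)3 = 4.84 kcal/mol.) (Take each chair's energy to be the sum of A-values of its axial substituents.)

trans

At 1,4 positions (parity opposite): cis → (a,e or e,a); trans → (e,e or a,a).
Best chair for cis: E = 1.12 kcal/mol; best chair for trans: E = 0.00 kcal/mol.
The trans isomer is lower by 1.12 kcal/mol.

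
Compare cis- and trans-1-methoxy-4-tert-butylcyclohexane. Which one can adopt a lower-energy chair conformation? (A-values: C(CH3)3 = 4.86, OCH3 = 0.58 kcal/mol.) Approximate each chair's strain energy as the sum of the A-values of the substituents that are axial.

At 1,4 positions (parity opposite): cis → (a,e or e,a); trans → (e,e or a,a).
Best chair for cis: E = 0.58 kcal/mol; best chair for trans: E = 0.00 kcal/mol.
The trans isomer is lower by 0.58 kcal/mol.

trans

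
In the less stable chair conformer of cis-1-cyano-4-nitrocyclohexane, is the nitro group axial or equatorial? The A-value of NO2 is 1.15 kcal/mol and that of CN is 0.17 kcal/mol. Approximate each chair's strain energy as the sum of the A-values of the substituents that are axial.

C1 and C4 have opposite parity, so for the cis isomer the two substituents are one axial and one equatorial in each chair.
Chair I (nitro axial, cyano equatorial): E = 1.15 kcal/mol.
Chair II (nitro equatorial, cyano axial): E = 0.17 kcal/mol.
Chair I is the less stable (higher-energy) conformer, and in that chair the nitro group is axial.

axial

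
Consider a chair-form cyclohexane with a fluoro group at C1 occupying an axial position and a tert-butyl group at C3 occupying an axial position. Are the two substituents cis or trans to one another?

cis

C1 and C3 have the same parity, so their axial bonds point in the same direction.
With same-parity carbons, two substituents on the same face are both axial or both equatorial; opposite faces give one of each.
Here the groups are axial/axial → same face → cis.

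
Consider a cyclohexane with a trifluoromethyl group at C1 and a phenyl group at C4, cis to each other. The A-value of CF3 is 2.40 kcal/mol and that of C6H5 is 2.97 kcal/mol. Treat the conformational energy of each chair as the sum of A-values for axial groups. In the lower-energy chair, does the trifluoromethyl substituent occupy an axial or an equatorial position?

C1 and C4 have opposite parity, so for the cis isomer the two substituents are one axial and one equatorial in each chair.
Chair I (trifluoromethyl axial, phenyl equatorial): E = 2.40 kcal/mol.
Chair II (trifluoromethyl equatorial, phenyl axial): E = 2.97 kcal/mol.
Chair I is the more stable (lower-energy) conformer, and in that chair the trifluoromethyl group is axial.

axial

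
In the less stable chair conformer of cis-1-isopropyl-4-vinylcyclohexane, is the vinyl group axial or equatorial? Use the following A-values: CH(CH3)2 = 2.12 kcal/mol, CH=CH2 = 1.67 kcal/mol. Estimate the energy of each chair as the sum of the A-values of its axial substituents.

equatorial

C1 and C4 have opposite parity, so for the cis isomer the two substituents are one axial and one equatorial in each chair.
Chair I (isopropyl axial, vinyl equatorial): E = 2.12 kcal/mol.
Chair II (isopropyl equatorial, vinyl axial): E = 1.67 kcal/mol.
Chair I is the less stable (higher-energy) conformer, and in that chair the vinyl group is equatorial.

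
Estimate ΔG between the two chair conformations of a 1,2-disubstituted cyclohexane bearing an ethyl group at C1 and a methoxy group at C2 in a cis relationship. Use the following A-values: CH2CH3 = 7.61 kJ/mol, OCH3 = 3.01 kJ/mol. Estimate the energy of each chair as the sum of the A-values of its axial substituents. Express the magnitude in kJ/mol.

C1 and C2 have opposite parity, so for the cis isomer the two substituents are one axial and one equatorial in each chair.
Chair I (ethyl axial, methoxy equatorial): E = 7.61 kJ/mol.
Chair II (ethyl equatorial, methoxy axial): E = 3.01 kJ/mol.
ΔE = 7.61 − 3.01 = 4.60 kJ/mol; chair II is more stable.

4.60 kJ/mol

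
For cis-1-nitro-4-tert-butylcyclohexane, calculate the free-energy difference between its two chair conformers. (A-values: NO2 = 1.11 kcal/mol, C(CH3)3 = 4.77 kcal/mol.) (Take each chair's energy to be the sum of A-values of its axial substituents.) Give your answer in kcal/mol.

C1 and C4 have opposite parity, so for the cis isomer the two substituents are one axial and one equatorial in each chair.
Chair I (nitro axial, tert-butyl equatorial): E = 1.11 kcal/mol.
Chair II (nitro equatorial, tert-butyl axial): E = 4.77 kcal/mol.
ΔE = 4.77 − 1.11 = 3.66 kcal/mol; chair I is more stable.

3.66 kcal/mol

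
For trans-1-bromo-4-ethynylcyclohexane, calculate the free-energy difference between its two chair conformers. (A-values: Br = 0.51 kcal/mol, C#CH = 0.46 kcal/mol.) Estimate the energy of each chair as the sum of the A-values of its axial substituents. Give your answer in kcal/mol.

C1 and C4 have opposite parity, so for the trans isomer the two substituents are e,e in one chair and a,a in the other.
Chair I (bromo axial, ethynyl axial): E = 0.97 kcal/mol.
Chair II (bromo equatorial, ethynyl equatorial): E = 0.00 kcal/mol.
ΔE = 0.97 − 0.00 = 0.97 kcal/mol; chair II is more stable.

0.97 kcal/mol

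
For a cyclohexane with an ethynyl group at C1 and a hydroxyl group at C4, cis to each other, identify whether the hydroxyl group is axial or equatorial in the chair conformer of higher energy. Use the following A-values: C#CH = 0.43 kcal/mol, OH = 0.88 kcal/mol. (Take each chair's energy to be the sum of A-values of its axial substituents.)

C1 and C4 have opposite parity, so for the cis isomer the two substituents are one axial and one equatorial in each chair.
Chair I (ethynyl axial, hydroxyl equatorial): E = 0.43 kcal/mol.
Chair II (ethynyl equatorial, hydroxyl axial): E = 0.88 kcal/mol.
Chair II is the less stable (higher-energy) conformer, and in that chair the hydroxyl group is axial.

axial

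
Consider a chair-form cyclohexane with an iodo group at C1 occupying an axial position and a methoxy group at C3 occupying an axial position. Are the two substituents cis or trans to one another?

C1 and C3 have the same parity, so their axial bonds point in the same direction.
With same-parity carbons, two substituents on the same face are both axial or both equatorial; opposite faces give one of each.
Here the groups are axial/axial → same face → cis.

cis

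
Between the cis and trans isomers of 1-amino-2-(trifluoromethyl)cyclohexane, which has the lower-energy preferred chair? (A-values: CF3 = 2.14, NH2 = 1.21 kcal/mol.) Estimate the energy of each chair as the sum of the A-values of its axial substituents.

At 1,2 positions (parity opposite): cis → (a,e or e,a); trans → (e,e or a,a).
Best chair for cis: E = 1.21 kcal/mol; best chair for trans: E = 0.00 kcal/mol.
The trans isomer is lower by 1.21 kcal/mol.

trans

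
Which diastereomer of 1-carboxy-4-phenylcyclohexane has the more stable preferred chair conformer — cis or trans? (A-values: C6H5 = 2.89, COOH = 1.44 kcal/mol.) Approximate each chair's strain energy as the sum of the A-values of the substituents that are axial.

At 1,4 positions (parity opposite): cis → (a,e or e,a); trans → (e,e or a,a).
Best chair for cis: E = 1.44 kcal/mol; best chair for trans: E = 0.00 kcal/mol.
The trans isomer is lower by 1.44 kcal/mol.

trans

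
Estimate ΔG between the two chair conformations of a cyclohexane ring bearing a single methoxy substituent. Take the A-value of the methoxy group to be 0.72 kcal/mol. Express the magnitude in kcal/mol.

A monosubstituted cyclohexane has one chair with the methoxy group axial (E = A = 0.72 kcal/mol) and one with it equatorial (E = 0).
ΔE = 0.72 − 0 = 0.72 kcal/mol.

0.72 kcal/mol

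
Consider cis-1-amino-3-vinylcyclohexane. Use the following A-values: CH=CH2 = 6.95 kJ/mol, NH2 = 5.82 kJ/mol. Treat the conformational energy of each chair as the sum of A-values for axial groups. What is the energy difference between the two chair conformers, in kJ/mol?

C1 and C3 have the same parity, so for the cis isomer the two substituents are e,e in one chair and a,a in the other.
Chair I (vinyl axial, amino axial): E = 12.77 kJ/mol.
Chair II (vinyl equatorial, amino equatorial): E = 0.00 kJ/mol.
ΔE = 12.77 − 0.00 = 12.77 kJ/mol; chair II is more stable.

12.77 kJ/mol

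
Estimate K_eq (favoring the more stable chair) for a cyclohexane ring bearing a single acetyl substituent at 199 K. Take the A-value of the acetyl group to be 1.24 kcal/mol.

K ≈ 23.0

One chair has the acetyl group axial (E = 1.24 kcal/mol) and the other has it equatorial (E = 0).
ΔG = 1.24 kcal/mol between the two chairs.
K = exp(ΔG/RT) with R = 1.987×10⁻³ kcal mol⁻¹ K⁻¹ and T = 199 K gives K ≈ 23.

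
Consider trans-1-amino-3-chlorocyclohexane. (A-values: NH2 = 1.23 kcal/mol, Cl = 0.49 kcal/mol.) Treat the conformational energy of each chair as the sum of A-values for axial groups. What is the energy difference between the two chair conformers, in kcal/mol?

C1 and C3 have the same parity, so for the trans isomer the two substituents are one axial and one equatorial in each chair.
Chair I (amino axial, chloro equatorial): E = 1.23 kcal/mol.
Chair II (amino equatorial, chloro axial): E = 0.49 kcal/mol.
ΔE = 1.23 − 0.49 = 0.74 kcal/mol; chair II is more stable.

0.74 kcal/mol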